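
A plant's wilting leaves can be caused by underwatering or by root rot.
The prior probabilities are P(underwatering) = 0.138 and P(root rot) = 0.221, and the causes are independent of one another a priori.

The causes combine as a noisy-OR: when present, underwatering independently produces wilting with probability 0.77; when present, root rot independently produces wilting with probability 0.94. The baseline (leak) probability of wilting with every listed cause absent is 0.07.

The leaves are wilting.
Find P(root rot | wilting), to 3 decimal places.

Under noisy-OR, P(wilting | causes) = 1 − (1−0.07)·∏(1−qᵢ) over the active causes.
Numerator (weight on configurations with root rot): 0.179872 + 0.030107 = 0.209979
Denominator P(wilting): 0.07·0.862·0.779 + 0.9442·0.862·0.221 + 0.7861·0.138·0.779 + 0.987166·0.138·0.221 = 0.341491
Posterior = 0.209979 / 0.341491 ≈ 0.615

P(root rot | wilting) ≈ 0.615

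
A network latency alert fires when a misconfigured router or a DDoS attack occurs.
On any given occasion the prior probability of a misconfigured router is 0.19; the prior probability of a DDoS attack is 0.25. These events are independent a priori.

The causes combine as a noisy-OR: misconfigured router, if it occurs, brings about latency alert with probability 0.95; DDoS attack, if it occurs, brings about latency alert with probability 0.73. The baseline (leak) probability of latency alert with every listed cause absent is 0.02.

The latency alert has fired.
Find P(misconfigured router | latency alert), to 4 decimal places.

P(misconfigured router | latency alert) ≈ 0.5310

Under noisy-OR, P(latency alert | causes) = 1 − (1−0.02)·∏(1−qᵢ) over the active causes.
Sum P(latency alert|·) weighted by the priors over the 4 (misconfigured router, DDoS attack) configurations:
  P(latency alert) = 0.02*0.81*0.75 + 0.7354*0.81*0.25 + 0.951*0.19*0.75 + 0.98677*0.19*0.25
        = 0.012150 + 0.148919 + 0.135517 + 0.046872 = 0.343458
Configurations with misconfigured router contribute 0.182389, so
  P(misconfigured router | latency alert) = 0.182389 / 0.343458 ≈ 0.5310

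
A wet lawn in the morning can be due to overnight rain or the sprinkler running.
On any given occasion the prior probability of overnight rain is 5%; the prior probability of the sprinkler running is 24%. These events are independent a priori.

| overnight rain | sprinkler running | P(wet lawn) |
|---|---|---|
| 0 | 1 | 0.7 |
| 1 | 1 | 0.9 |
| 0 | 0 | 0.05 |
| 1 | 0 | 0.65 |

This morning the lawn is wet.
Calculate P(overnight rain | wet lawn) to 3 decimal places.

Numerator (weight on configurations with overnight rain): 0.024700 + 0.010800 = 0.035500
Denominator P(wet lawn): 0.05·0.95·0.76 + 0.7·0.95·0.24 + 0.65·0.05·0.76 + 0.9·0.05·0.24 = 0.231200
P(overnight rain | wet lawn) = 0.035500/0.231200 ≈ 0.154

P(overnight rain | wet lawn) ≈ 0.154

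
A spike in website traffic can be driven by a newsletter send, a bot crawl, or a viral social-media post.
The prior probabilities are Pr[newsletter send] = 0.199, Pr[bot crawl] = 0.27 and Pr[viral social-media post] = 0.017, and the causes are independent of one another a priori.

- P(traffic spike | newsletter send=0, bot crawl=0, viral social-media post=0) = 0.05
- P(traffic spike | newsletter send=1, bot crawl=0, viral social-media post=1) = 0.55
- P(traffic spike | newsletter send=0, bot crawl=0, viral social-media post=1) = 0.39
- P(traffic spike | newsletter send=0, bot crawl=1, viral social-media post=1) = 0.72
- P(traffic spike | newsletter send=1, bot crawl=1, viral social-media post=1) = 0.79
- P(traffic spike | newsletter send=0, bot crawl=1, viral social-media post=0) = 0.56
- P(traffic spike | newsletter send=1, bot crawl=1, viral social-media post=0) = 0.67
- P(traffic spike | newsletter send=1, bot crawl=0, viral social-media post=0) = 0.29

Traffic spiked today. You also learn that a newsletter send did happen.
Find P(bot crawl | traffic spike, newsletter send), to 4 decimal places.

P(bot crawl | traffic spike, newsletter send) ≈ 0.4578

P(traffic spike | newsletter send) = 0.29*0.73*0.983 + 0.55*0.73*0.017 + 0.67*0.27*0.983 + 0.79*0.27*0.017 = 0.208101 + 0.006826 + 0.177825 + 0.003626 = 0.396378
Of this, 0.181451 comes from 0.177825 + 0.003626 (the bot crawl=true cases).
So P(bot crawl | traffic spike, newsletter send) = 0.181451/0.396378 ≈ 0.4578.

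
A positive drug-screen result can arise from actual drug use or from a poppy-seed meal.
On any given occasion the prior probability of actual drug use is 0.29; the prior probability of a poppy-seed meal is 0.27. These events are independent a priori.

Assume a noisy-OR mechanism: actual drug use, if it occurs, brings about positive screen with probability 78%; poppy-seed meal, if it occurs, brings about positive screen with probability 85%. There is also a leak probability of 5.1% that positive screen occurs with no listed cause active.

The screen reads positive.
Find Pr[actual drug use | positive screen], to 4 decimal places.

Under noisy-OR, P(positive screen | causes) = 1 − (1−0.051)·∏(1−qᵢ) over the active causes.
For the numerator, keep only actual drug use=true terms: 0.167501 + 0.075848 = 0.243349
The normalizing constant is 0.051*0.71*0.73 + 0.85765*0.71*0.27 + 0.79122*0.29*0.73 + 0.968683*0.29*0.27 = 0.434194
Posterior = 0.243349 / 0.434194 ≈ 0.5605

Pr[actual drug use | positive screen] ≈ 0.5605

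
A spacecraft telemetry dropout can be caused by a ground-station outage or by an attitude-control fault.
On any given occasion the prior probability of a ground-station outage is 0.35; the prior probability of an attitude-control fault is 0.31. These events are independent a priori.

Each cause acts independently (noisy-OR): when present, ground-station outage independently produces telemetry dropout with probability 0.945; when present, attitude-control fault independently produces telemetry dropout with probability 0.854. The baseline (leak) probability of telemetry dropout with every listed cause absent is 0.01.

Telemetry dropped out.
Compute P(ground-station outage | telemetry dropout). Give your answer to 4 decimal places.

Under noisy-OR, P(telemetry dropout | causes) = 1 − (1−0.01)·∏(1−qᵢ) over the active causes.
By total probability over the 4 (ground-station outage, attitude-control fault) configurations:
  P(telemetry dropout) = 0.01×0.65×0.69 + 0.85546×0.65×0.31 + 0.94555×0.35×0.69 + 0.99205×0.35×0.31
        = 0.004485 + 0.172375 + 0.228350 + 0.107637 = 0.512847
The terms with ground-station outage present sum to 0.335987, so
  P(ground-station outage | telemetry dropout) = 0.335987 / 0.512847 ≈ 0.6551

P(ground-station outage | telemetry dropout) ≈ 0.6551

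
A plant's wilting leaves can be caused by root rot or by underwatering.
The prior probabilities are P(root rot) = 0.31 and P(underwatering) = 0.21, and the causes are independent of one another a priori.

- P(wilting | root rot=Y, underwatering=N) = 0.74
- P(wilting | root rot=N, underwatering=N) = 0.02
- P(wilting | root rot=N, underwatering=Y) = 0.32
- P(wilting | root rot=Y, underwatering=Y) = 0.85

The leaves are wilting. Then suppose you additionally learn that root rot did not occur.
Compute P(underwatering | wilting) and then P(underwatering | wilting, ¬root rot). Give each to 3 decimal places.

P(underwatering | wilting) ≈ 0.346; P(underwatering | wilting, ¬root rot) ≈ 0.810

P(wilting) = 0.02·0.69·0.79 + 0.32·0.69·0.21 + 0.74·0.31·0.79 + 0.85·0.31·0.21 = 0.010902 + 0.046368 + 0.181226 + 0.055335 = 0.293831
Restricting to configurations with underwatering present: 0.046368 + 0.055335 = 0.101703.
P(underwatering | wilting) = 0.101703 / 0.293831 ≈ 0.346

With the extra evidence:
Sum P(wilting|·) weighted by the priors over both values of underwatering:
  P(wilting | ¬root rot) = 0.02×0.79 + 0.32×0.21
        = 0.015800 + 0.067200 = 0.083000
Configurations with underwatering contribute 0.067200, so
  P(underwatering | wilting, ¬root rot) = 0.067200 / 0.083000 ≈ 0.810
Ruling out root rot raises the posterior on underwatering — the flip side of explaining away.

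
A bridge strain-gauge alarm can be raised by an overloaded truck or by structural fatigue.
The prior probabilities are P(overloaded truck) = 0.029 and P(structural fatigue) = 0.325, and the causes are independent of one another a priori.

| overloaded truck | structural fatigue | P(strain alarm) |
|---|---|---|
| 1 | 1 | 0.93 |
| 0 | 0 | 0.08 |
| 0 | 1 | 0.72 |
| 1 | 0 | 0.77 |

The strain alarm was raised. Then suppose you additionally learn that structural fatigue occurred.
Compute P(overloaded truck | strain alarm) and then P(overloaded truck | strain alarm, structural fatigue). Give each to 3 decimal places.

P(overloaded truck | strain alarm) ≈ 0.079; P(overloaded truck | strain alarm, structural fatigue) ≈ 0.037

Enumerate the 4 (overloaded truck, structural fatigue) configurations and weight by the priors:
  P(strain alarm) = 0.08·0.971·0.675 + 0.72·0.971·0.325 + 0.77·0.029·0.675 + 0.93·0.029·0.325
        = 0.052434 + 0.227214 + 0.015073 + 0.008765 = 0.303486
Keeping only the overloaded truck-present terms gives 0.023838, so
  P(overloaded truck | strain alarm) = 0.023838 / 0.303486 ≈ 0.079

With the extra evidence:
P(strain alarm | structural fatigue) = 0.72*0.971 + 0.93*0.029 = 0.699120 + 0.026970 = 0.726090
Restricting to configurations with overloaded truck present: 0.93*0.029 = 0.026970.
Hence the posterior is 0.026970/0.726090 ≈ 0.037.
— structural fatigue explains away the evidence for overloaded truck.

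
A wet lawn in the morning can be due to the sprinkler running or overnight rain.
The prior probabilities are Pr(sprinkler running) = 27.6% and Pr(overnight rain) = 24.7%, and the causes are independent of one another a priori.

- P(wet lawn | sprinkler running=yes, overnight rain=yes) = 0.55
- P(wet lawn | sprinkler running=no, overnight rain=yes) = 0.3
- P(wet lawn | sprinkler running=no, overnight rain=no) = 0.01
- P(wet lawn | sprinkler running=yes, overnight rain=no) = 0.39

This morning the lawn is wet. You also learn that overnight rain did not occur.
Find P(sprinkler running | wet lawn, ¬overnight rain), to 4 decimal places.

P(sprinkler running | wet lawn, ¬overnight rain) ≈ 0.9370

Numerator (weight on configurations with sprinkler running): 0.39×0.276 = 0.107640
Denominator P(wet lawn | ¬overnight rain): 0.01×0.724 + 0.39×0.276 = 0.114880
P(sprinkler running | wet lawn, ¬overnight rain) = 0.107640/0.114880 ≈ 0.9370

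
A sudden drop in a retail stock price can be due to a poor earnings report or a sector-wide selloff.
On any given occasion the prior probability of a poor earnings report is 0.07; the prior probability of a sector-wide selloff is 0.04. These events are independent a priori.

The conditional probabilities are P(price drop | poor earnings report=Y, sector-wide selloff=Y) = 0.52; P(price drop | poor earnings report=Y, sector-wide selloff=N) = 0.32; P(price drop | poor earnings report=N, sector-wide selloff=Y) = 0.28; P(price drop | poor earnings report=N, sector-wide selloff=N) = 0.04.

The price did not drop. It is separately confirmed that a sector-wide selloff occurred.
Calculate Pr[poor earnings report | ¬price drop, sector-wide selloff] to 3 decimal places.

Pr[poor earnings report | ¬price drop, sector-wide selloff] ≈ 0.048

P(¬price drop | sector-wide selloff) = 0.72×0.93 + 0.48×0.07 = 0.669600 + 0.033600 = 0.703200
Restricting to configurations with poor earnings report present: 0.48×0.07 = 0.033600.
So P(poor earnings report | ¬price drop, sector-wide selloff) = 0.033600/0.703200 ≈ 0.048.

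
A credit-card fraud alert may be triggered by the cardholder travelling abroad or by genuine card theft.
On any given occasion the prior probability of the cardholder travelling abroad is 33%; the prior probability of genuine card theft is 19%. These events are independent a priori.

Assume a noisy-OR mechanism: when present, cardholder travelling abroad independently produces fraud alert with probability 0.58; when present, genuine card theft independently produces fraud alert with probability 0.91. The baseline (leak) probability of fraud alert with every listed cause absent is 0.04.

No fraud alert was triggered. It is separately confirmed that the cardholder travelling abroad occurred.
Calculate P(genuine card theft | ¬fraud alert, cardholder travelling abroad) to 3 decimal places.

Under noisy-OR, P(fraud alert | causes) = 1 − (1−0.04)·∏(1−qᵢ) over the active causes.
Enumerate both values of genuine card theft and weight by the priors:
  P(¬fraud alert | cardholder travelling abroad) = 0.4032×0.81 + 0.036288×0.19
        = 0.326592 + 0.006895 = 0.333487
The terms with genuine card theft present sum to 0.006895, so
  P(genuine card theft | ¬fraud alert, cardholder travelling abroad) = 0.006895 / 0.333487 ≈ 0.021

P(genuine card theft | ¬fraud alert, cardholder travelling abroad) ≈ 0.021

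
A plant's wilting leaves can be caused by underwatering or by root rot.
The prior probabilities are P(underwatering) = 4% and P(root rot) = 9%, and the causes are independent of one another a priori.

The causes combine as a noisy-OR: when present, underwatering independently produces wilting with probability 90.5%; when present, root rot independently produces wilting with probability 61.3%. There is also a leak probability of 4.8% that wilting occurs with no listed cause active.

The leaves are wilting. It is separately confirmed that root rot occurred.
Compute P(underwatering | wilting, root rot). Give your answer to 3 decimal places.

P(underwatering | wilting, root rot) ≈ 0.060

Under noisy-OR, P(wilting | causes) = 1 − (1−0.048)·∏(1−qᵢ) over the active causes.
Weight on underwatering=true, given the evidence: 0.965·0.04 = 0.038600
Normalizer over all consistent configurations: 0.631576·0.96 + 0.965·0.04 = 0.644913
P(underwatering | wilting, root rot) = 0.038600/0.644913 ≈ 0.060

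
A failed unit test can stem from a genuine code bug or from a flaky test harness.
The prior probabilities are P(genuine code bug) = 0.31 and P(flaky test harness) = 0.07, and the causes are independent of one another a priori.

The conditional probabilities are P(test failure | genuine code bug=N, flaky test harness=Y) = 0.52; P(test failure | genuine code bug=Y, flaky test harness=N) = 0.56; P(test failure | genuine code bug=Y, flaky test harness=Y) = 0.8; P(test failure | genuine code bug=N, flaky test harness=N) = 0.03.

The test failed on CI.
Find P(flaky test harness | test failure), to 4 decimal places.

P(flaky test harness | test failure) ≈ 0.1903

By total probability over the 4 (genuine code bug, flaky test harness) configurations:
  P(test failure) = 0.03*0.69*0.93 + 0.52*0.69*0.07 + 0.56*0.31*0.93 + 0.8*0.31*0.07
        = 0.019251 + 0.025116 + 0.161448 + 0.017360 = 0.223175
Configurations with flaky test harness contribute 0.042476, so
  P(flaky test harness | test failure) = 0.042476 / 0.223175 ≈ 0.1903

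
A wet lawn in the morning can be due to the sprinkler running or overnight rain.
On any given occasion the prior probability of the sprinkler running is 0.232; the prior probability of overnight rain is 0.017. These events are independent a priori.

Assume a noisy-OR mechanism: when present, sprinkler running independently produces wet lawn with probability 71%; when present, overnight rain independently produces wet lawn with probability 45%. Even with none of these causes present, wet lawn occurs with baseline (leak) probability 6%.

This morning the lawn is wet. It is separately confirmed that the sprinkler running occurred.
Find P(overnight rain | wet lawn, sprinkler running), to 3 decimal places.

Under noisy-OR, P(wet lawn | causes) = 1 − (1−0.06)·∏(1−qᵢ) over the active causes.
Numerator (weight on configurations with overnight rain): 0.85007×0.017 = 0.014451
Normalizer over all consistent configurations: 0.7274×0.983 + 0.85007×0.017 = 0.729485
Posterior = 0.014451 / 0.729485 ≈ 0.020

P(overnight rain | wet lawn, sprinkler running) ≈ 0.020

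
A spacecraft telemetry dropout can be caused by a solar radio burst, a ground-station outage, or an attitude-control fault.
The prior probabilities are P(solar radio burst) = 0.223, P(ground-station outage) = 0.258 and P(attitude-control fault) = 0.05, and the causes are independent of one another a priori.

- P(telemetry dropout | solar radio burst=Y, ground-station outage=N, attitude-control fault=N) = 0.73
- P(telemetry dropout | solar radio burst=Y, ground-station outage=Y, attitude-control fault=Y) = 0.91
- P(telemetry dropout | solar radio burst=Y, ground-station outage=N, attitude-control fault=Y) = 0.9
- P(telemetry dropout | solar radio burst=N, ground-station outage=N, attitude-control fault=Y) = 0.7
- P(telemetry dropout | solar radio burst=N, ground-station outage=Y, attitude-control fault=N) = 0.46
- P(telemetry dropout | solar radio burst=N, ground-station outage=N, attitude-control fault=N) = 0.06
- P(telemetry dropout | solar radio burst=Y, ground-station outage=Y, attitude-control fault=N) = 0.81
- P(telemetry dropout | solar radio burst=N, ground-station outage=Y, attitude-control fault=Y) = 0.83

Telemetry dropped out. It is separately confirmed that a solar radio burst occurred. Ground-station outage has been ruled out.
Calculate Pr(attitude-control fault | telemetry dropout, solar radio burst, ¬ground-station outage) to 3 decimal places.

P(telemetry dropout | solar radio burst, ¬ground-station outage) = 0.73·0.95 + 0.9·0.05 = 0.693500 + 0.045000 = 0.738500
The attitude-control fault-present share is 0.9·0.05 = 0.045000.
So P(attitude-control fault | telemetry dropout, solar radio burst, ¬ground-station outage) = 0.045000/0.738500 ≈ 0.061.

Pr(attitude-control fault | telemetry dropout, solar radio burst, ¬ground-station outage) ≈ 0.061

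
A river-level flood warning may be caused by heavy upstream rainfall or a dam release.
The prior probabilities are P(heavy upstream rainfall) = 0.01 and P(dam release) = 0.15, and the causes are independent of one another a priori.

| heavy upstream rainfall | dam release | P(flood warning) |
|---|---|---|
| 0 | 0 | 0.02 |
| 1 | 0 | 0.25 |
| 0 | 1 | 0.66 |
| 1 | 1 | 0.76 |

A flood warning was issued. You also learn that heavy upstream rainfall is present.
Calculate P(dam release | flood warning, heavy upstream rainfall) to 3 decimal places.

Enumerate both values of dam release and weight by the priors:
  P(flood warning | heavy upstream rainfall) = 0.25×0.85 + 0.76×0.15
        = 0.212500 + 0.114000 = 0.326500
The terms with dam release present sum to 0.114000, so
  P(dam release | flood warning, heavy upstream rainfall) = 0.114000 / 0.326500 ≈ 0.349

P(dam release | flood warning, heavy upstream rainfall) ≈ 0.349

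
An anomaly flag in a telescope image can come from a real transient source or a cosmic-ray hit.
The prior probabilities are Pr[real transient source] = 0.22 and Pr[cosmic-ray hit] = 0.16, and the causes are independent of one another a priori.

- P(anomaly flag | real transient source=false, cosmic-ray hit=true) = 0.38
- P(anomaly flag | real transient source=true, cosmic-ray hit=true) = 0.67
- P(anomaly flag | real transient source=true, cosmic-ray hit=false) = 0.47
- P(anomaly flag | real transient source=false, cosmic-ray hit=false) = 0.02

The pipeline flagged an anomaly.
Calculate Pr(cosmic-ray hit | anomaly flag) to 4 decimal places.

Pr(cosmic-ray hit | anomaly flag) ≈ 0.4153

P(anomaly flag) = 0.02·0.78·0.84 + 0.38·0.78·0.16 + 0.47·0.22·0.84 + 0.67·0.22·0.16 = 0.013104 + 0.047424 + 0.086856 + 0.023584 = 0.170968
Restricting to configurations with cosmic-ray hit present: 0.047424 + 0.023584 = 0.071008.
P(cosmic-ray hit | anomaly flag) = 0.071008 / 0.170968 ≈ 0.4153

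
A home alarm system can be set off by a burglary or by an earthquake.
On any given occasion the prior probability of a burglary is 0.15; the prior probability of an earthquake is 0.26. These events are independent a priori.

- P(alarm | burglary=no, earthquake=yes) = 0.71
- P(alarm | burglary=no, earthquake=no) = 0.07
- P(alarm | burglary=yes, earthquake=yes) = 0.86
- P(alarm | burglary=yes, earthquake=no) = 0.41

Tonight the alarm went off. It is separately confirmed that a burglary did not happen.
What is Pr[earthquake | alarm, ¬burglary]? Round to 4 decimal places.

Pr[earthquake | alarm, ¬burglary] ≈ 0.7809

P(alarm | ¬burglary) = 0.07×0.74 + 0.71×0.26 = 0.051800 + 0.184600 = 0.236400
Of this, 0.184600 comes from 0.71×0.26 (the earthquake=true cases).
So P(earthquake | alarm, ¬burglary) = 0.184600/0.236400 ≈ 0.7809.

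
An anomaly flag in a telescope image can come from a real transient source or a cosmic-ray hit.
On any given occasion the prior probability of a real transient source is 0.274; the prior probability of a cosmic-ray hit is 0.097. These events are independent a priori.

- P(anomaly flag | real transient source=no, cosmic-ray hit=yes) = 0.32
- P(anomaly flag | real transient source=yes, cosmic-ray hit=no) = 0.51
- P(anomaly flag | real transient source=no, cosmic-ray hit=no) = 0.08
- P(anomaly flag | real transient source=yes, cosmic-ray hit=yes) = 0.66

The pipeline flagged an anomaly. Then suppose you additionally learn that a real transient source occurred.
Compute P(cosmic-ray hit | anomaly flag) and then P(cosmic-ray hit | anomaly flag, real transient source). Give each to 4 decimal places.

Enumerate the 4 (real transient source, cosmic-ray hit) configurations and weight by the priors:
  P(anomaly flag) = 0.08*0.726*0.903 + 0.32*0.726*0.097 + 0.51*0.274*0.903 + 0.66*0.274*0.097
        = 0.052446 + 0.022535 + 0.126185 + 0.017541 = 0.218707
Configurations with cosmic-ray hit contribute 0.040076, so
  P(cosmic-ray hit | anomaly flag) = 0.040076 / 0.218707 ≈ 0.1832

With the extra evidence:
P(anomaly flag | real transient source) = 0.51·0.903 + 0.66·0.097 = 0.460530 + 0.064020 = 0.524550
The cosmic-ray hit-present share is 0.66·0.097 = 0.064020.
P(cosmic-ray hit | anomaly flag, real transient source) = 0.064020 / 0.524550 ≈ 0.1220
— real transient source explains away the evidence for cosmic-ray hit.

P(cosmic-ray hit | anomaly flag) ≈ 0.1832; P(cosmic-ray hit | anomaly flag, real transient source) ≈ 0.1220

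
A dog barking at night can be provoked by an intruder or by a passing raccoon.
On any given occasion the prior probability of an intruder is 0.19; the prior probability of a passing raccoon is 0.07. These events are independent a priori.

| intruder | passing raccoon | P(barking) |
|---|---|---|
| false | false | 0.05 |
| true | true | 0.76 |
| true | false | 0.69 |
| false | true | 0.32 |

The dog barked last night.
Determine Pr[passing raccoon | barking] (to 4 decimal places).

P(barking) = 0.05×0.81×0.93 + 0.32×0.81×0.07 + 0.69×0.19×0.93 + 0.76×0.19×0.07 = 0.037665 + 0.018144 + 0.121923 + 0.010108 = 0.187840
The passing raccoon-present share is 0.018144 + 0.010108 = 0.028252.
P(passing raccoon | barking) = 0.028252 / 0.187840 ≈ 0.1504

Pr[passing raccoon | barking] ≈ 0.1504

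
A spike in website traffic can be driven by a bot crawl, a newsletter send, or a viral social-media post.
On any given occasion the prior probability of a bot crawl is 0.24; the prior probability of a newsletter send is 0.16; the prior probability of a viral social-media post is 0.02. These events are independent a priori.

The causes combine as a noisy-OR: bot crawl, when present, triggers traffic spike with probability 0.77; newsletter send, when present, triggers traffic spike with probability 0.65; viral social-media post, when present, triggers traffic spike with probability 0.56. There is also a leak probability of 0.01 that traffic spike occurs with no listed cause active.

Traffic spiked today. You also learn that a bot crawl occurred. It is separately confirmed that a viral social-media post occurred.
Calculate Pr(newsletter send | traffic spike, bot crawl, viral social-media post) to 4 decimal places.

Under noisy-OR, P(traffic spike | causes) = 1 − (1−0.01)·∏(1−qᵢ) over the active causes.
Sum P(traffic spike|·) weighted by the priors over both values of newsletter send:
  P(traffic spike | bot crawl, viral social-media post) = 0.899812×0.84 + 0.964934×0.16
        = 0.755842 + 0.154389 = 0.910231
Keeping only the newsletter send-present terms gives 0.154389, so
  P(newsletter send | traffic spike, bot crawl, viral social-media post) = 0.154389 / 0.910231 ≈ 0.1696

Pr(newsletter send | traffic spike, bot crawl, viral social-media post) ≈ 0.1696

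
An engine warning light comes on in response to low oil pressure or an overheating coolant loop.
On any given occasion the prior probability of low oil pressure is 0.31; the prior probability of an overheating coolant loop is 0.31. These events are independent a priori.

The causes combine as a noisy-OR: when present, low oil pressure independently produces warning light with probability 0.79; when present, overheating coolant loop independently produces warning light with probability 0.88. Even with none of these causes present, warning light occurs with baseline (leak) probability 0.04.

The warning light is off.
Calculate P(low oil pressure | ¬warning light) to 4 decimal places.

Under noisy-OR, P(warning light | causes) = 1 − (1−0.04)·∏(1−qᵢ) over the active causes.
P(¬warning light) = 0.96*0.69*0.69 + 0.1152*0.69*0.31 + 0.2016*0.31*0.69 + 0.024192*0.31*0.31 = 0.457056 + 0.024641 + 0.043122 + 0.002325 = 0.527144
Of this, 0.045447 comes from 0.043122 + 0.002325 (the low oil pressure=true cases).
P(low oil pressure | ¬warning light) = 0.045447 / 0.527144 ≈ 0.0862

P(low oil pressure | ¬warning light) ≈ 0.0862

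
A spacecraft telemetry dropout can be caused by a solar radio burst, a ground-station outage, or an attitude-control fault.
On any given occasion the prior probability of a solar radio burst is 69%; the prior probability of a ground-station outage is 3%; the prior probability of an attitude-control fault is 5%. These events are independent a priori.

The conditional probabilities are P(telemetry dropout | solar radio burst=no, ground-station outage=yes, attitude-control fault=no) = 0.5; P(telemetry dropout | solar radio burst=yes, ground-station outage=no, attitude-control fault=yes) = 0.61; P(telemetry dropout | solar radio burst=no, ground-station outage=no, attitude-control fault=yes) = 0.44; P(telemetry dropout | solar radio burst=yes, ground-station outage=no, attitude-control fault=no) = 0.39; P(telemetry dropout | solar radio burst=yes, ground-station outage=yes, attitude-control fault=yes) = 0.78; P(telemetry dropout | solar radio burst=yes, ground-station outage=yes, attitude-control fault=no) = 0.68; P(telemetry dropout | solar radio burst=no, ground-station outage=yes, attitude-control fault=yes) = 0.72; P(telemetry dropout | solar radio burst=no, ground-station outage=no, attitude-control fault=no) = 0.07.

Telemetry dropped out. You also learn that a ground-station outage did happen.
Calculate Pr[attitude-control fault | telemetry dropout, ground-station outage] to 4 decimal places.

P(telemetry dropout | ground-station outage) = 0.5·0.31·0.95 + 0.72·0.31·0.05 + 0.68·0.69·0.95 + 0.78·0.69·0.05 = 0.147250 + 0.011160 + 0.445740 + 0.026910 = 0.631060
The attitude-control fault-present share is 0.011160 + 0.026910 = 0.038070.
So P(attitude-control fault | telemetry dropout, ground-station outage) = 0.038070/0.631060 ≈ 0.0603.

Pr[attitude-control fault | telemetry dropout, ground-station outage] ≈ 0.0603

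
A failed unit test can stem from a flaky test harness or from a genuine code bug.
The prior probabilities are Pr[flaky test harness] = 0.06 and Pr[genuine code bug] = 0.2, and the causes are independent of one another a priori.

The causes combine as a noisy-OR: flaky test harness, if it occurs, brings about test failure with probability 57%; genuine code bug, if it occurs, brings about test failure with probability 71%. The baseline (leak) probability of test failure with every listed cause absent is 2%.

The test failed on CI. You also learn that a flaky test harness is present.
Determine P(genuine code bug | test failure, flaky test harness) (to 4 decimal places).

Under noisy-OR, P(test failure | causes) = 1 − (1−0.02)·∏(1−qᵢ) over the active causes.
Enumerate both values of genuine code bug and weight by the priors:
  P(test failure | flaky test harness) = 0.5786·0.8 + 0.877794·0.2
        = 0.462880 + 0.175559 = 0.638439
Keeping only the genuine code bug-present terms gives 0.175559, so
  P(genuine code bug | test failure, flaky test harness) = 0.175559 / 0.638439 ≈ 0.2750

P(genuine code bug | test failure, flaky test harness) ≈ 0.2750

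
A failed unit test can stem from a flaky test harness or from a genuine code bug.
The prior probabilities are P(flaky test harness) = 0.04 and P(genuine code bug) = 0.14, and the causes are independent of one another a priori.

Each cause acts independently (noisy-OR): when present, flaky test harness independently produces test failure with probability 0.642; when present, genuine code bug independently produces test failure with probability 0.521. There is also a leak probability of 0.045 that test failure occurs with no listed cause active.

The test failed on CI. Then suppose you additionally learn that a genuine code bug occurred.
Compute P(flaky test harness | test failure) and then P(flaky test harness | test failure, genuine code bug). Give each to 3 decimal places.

Under noisy-OR, P(test failure | causes) = 1 − (1−0.045)·∏(1−qᵢ) over the active causes.
For the numerator, keep only flaky test harness=true terms: 0.022639 + 0.004683 = 0.027322
Normalizer over all consistent configurations: 0.045·0.96·0.86 + 0.542555·0.96·0.14 + 0.65811·0.04·0.86 + 0.836235·0.04·0.14 = 0.137393
Posterior = 0.027322 / 0.137393 ≈ 0.199

Now condition on the additional information:
P(test failure | genuine code bug) = 0.542555*0.96 + 0.836235*0.04 = 0.520853 + 0.033449 = 0.554302
Of this, 0.033449 comes from 0.836235*0.04 (the flaky test harness=true cases).
Hence the posterior is 0.033449/0.554302 ≈ 0.060.
Conditioning on genuine code bug lowers the posterior on flaky test harness: the classic explaining-away effect in a common-effect structure.

P(flaky test harness | test failure) ≈ 0.199; P(flaky test harness | test failure, genuine code bug) ≈ 0.060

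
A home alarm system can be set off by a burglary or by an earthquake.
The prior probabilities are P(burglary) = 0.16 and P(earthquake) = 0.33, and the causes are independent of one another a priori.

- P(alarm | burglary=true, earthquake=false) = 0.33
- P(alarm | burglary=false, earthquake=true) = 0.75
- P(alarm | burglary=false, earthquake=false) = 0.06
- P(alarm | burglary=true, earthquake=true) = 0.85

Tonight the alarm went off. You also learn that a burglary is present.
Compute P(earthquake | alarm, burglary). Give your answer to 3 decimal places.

P(alarm | burglary) = 0.33×0.67 + 0.85×0.33 = 0.221100 + 0.280500 = 0.501600
The earthquake-present share is 0.85×0.33 = 0.280500.
So P(earthquake | alarm, burglary) = 0.280500/0.501600 ≈ 0.559.

P(earthquake | alarm, burglary) ≈ 0.559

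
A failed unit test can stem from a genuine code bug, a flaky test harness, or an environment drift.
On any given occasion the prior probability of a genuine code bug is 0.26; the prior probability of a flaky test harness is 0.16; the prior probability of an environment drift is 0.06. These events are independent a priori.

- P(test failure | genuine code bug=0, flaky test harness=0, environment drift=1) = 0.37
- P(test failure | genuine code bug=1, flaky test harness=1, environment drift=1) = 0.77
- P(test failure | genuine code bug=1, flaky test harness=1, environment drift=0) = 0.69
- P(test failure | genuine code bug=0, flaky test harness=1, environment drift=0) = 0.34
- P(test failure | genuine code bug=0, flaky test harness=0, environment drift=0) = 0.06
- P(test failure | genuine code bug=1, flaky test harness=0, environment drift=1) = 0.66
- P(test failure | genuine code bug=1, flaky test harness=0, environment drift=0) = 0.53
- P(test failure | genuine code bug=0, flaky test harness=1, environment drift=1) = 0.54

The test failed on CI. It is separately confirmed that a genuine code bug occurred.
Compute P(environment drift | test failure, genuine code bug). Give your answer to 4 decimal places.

P(environment drift | test failure, genuine code bug) ≈ 0.0722

P(test failure | genuine code bug) = 0.53*0.84*0.94 + 0.66*0.84*0.06 + 0.69*0.16*0.94 + 0.77*0.16*0.06 = 0.418488 + 0.033264 + 0.103776 + 0.007392 = 0.562920
The environment drift-present share is 0.033264 + 0.007392 = 0.040656.
Hence the posterior is 0.040656/0.562920 ≈ 0.0722.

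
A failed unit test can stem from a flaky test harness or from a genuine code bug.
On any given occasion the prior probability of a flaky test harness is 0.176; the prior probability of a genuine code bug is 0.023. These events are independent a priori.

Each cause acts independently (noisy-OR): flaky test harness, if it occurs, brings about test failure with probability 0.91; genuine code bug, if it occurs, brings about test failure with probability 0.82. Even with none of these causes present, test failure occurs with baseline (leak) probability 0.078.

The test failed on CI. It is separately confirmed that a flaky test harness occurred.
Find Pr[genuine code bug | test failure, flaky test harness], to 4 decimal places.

Under noisy-OR, P(test failure | causes) = 1 − (1−0.078)·∏(1−qᵢ) over the active causes.
Numerator (weight on configurations with genuine code bug): 0.985064×0.023 = 0.022656
Denominator P(test failure | flaky test harness): 0.91702×0.977 + 0.985064×0.023 = 0.918585
P(genuine code bug | test failure, flaky test harness) = 0.022656/0.918585 ≈ 0.0247

Pr[genuine code bug | test failure, flaky test harness] ≈ 0.0247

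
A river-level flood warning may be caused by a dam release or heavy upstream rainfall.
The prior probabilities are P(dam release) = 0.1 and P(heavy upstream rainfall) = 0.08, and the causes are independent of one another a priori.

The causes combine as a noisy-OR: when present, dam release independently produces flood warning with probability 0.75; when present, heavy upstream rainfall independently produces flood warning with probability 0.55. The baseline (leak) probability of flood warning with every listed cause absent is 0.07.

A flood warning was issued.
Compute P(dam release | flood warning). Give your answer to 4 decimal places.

P(dam release | flood warning) ≈ 0.4379

Under noisy-OR, P(flood warning | causes) = 1 − (1−0.07)·∏(1−qᵢ) over the active causes.
Weight on dam release=true, given the evidence: 0.070610 + 0.007163 = 0.077773
The normalizing constant is 0.07*0.9*0.92 + 0.5815*0.9*0.08 + 0.7675*0.1*0.92 + 0.895375*0.1*0.08 = 0.177601
P(dam release | flood warning) = 0.077773/0.177601 ≈ 0.4379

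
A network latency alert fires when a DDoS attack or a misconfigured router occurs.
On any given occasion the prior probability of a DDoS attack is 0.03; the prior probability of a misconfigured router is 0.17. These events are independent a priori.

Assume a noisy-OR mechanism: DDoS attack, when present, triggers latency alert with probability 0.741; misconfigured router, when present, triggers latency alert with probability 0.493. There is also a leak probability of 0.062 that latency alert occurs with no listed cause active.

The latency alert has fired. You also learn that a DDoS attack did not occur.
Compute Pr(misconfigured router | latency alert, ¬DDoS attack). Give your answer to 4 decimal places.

Under noisy-OR, P(latency alert | causes) = 1 − (1−0.062)·∏(1−qᵢ) over the active causes.
Numerator (weight on configurations with misconfigured router): 0.524434*0.17 = 0.089154
Denominator P(latency alert | ¬DDoS attack): 0.062*0.83 + 0.524434*0.17 = 0.140614
Posterior = 0.089154 / 0.140614 ≈ 0.6340

Pr(misconfigured router | latency alert, ¬DDoS attack) ≈ 0.6340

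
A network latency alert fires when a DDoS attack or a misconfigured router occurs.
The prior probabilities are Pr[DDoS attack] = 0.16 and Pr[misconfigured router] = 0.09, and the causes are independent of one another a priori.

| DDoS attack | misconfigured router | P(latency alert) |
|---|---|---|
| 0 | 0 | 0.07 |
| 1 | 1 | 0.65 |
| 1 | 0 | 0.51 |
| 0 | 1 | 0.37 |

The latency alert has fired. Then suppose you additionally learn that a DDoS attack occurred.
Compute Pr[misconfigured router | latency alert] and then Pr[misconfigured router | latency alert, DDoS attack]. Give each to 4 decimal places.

P(latency alert) = 0.07×0.84×0.91 + 0.37×0.84×0.09 + 0.51×0.16×0.91 + 0.65×0.16×0.09 = 0.053508 + 0.027972 + 0.074256 + 0.009360 = 0.165096
The misconfigured router-present share is 0.027972 + 0.009360 = 0.037332.
So P(misconfigured router | latency alert) = 0.037332/0.165096 ≈ 0.2261.

Now also conditioning on DDoS attack=true:
Enumerate both values of misconfigured router and weight by the priors:
  P(latency alert | DDoS attack) = 0.51*0.91 + 0.65*0.09
        = 0.464100 + 0.058500 = 0.522600
The terms with misconfigured router present sum to 0.058500, so
  P(misconfigured router | latency alert, DDoS attack) = 0.058500 / 0.522600 ≈ 0.1119
This is intercausal reasoning (explaining away): once DDoS attack accounts for the latency alert, misconfigured router becomes less likely.

Pr[misconfigured router | latency alert] ≈ 0.2261; Pr[misconfigured router | latency alert, DDoS attack] ≈ 0.1119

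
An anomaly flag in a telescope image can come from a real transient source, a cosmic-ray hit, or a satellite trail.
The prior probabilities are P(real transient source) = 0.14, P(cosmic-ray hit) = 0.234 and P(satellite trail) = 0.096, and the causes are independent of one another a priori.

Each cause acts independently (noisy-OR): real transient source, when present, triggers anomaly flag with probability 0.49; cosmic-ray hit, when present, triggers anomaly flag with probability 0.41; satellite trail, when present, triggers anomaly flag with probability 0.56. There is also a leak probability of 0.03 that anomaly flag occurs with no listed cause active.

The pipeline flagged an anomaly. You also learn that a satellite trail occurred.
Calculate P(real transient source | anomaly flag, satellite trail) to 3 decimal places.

P(real transient source | anomaly flag, satellite trail) ≈ 0.176

Under noisy-OR, P(anomaly flag | causes) = 1 − (1−0.03)·∏(1−qᵢ) over the active causes.
Numerator (weight on configurations with real transient source): 0.083897 + 0.028553 = 0.112450
The normalizing constant is 0.5732×0.86×0.766 + 0.748188×0.86×0.234 + 0.782332×0.14×0.766 + 0.871576×0.14×0.234 = 0.640616
P(real transient source | anomaly flag, satellite trail) = 0.112450/0.640616 ≈ 0.176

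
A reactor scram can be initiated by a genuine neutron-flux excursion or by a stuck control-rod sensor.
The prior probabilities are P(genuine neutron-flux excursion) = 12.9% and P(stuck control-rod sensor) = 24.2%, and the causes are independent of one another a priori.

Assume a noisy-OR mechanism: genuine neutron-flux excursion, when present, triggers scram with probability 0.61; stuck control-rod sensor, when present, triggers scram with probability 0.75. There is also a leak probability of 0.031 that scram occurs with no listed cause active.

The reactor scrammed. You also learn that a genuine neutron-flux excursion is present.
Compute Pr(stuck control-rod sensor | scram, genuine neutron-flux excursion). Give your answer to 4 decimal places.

Under noisy-OR, P(scram | causes) = 1 − (1−0.031)·∏(1−qᵢ) over the active causes.
P(scram | genuine neutron-flux excursion) = 0.62209×0.758 + 0.905523×0.242 = 0.471544 + 0.219137 = 0.690681
The stuck control-rod sensor-present share is 0.905523×0.242 = 0.219137.
P(stuck control-rod sensor | scram, genuine neutron-flux excursion) = 0.219137 / 0.690681 ≈ 0.3173

Pr(stuck control-rod sensor | scram, genuine neutron-flux excursion) ≈ 0.3173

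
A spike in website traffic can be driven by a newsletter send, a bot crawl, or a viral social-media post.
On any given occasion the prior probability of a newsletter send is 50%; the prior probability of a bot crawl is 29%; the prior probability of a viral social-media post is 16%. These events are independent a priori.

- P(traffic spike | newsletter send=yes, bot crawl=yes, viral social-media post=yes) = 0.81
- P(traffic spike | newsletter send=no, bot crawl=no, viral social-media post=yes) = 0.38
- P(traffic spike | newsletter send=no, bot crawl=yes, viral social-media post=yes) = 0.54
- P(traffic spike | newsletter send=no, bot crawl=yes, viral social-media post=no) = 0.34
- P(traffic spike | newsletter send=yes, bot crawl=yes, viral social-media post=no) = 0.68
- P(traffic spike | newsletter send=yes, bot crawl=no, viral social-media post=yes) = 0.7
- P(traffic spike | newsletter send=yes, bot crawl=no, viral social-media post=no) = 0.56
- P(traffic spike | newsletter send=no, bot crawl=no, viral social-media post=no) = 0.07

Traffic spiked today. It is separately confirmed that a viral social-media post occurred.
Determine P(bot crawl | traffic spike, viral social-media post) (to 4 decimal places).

P(bot crawl | traffic spike, viral social-media post) ≈ 0.3380

Enumerate the 4 (newsletter send, bot crawl) configurations and weight by the priors:
  P(traffic spike | viral social-media post) = 0.38×0.5×0.71 + 0.54×0.5×0.29 + 0.7×0.5×0.71 + 0.81×0.5×0.29
        = 0.134900 + 0.078300 + 0.248500 + 0.117450 = 0.579150
Keeping only the bot crawl-present terms gives 0.195750, so
  P(bot crawl | traffic spike, viral social-media post) = 0.195750 / 0.579150 ≈ 0.3380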